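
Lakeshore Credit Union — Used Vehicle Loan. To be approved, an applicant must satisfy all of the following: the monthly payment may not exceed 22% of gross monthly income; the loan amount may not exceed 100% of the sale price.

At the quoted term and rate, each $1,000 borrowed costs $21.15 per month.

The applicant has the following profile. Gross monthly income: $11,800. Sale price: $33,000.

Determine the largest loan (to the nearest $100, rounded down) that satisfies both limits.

Payment cap: 22% × $11,800 = $2,596/month.
At $21.15 per $1,000, that supports 2,596/21.15 × 1,000 ≈ $122,742 → $122,700.
LTV cap: 100% × $33,000 = $33,000 → $33,000.
Binding constraint: loan-to-value.

$33,000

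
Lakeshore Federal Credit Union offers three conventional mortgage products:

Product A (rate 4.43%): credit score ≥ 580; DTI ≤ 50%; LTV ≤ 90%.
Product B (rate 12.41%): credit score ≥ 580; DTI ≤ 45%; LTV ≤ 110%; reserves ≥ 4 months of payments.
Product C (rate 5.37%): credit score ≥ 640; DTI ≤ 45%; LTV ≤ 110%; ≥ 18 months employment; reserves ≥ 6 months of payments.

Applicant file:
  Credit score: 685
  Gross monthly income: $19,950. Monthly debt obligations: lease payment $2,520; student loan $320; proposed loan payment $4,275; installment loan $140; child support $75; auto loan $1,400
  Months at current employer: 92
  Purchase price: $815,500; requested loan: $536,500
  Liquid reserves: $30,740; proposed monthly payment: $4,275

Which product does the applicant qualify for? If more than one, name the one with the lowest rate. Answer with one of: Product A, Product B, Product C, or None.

Product A

Total debts = (2,520 + 320 + 4,275 + 140 + 75 + 1,400) = 8,730; DTI = 8,730/19,950 = 43.8%.
LTV = 536,500/815,500 = 65.8%.
Reserves = 30,740/4,275 = 7.2 months.
Product A: score 685 ≥ 580; DTI 43.8% ≤ 50%; LTV 65.8% ≤ 90% → qualifies.
Product B: score 685 ≥ 580; DTI 43.8% ≤ 45%; LTV 65.8% ≤ 110%; reserves 7.2 ≥ 4 mo → qualifies.
Product C: score 685 ≥ 640; DTI 43.8% ≤ 45%; LTV 65.8% ≤ 110%; employment 92 ≥ 18 mo; reserves 7.2 ≥ 6 mo → qualifies.
Qualifying: Product A, Product B, Product C. Lowest rate is 4.43% → Product A.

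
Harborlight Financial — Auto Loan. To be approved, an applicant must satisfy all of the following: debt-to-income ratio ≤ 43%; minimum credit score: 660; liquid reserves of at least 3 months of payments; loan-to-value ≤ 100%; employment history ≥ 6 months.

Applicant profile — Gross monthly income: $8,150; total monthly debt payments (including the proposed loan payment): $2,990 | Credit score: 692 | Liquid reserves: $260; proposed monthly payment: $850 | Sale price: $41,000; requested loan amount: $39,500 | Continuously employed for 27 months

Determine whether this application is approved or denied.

DTI: 2,990 ÷ 8,150 = 36.7%, within the 43% cap
Credit score 692 ≥ 660 (meets)
Reserves: 260 ÷ 850 = 0.3 months (below 3-month minimum)
Loan-to-value = 39,500/41,000 = 96.3% — pass (100% max)
Employment 27 ≥ 6 months
Fails on reserves.

Denied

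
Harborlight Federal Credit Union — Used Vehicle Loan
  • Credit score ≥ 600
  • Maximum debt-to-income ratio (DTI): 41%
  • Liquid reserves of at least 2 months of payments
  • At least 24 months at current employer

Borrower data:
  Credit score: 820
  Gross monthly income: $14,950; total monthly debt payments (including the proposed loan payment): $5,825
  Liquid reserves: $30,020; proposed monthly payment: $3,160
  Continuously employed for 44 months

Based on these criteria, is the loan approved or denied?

Credit score 820 ≥ 600 (meets)
DTI: 5,825 ÷ 14,950 = 39%, within the 41% cap
Liquid reserves cover 30,020/3,160 = 9.5 months — ≥ 2 required
Employment 44 ≥ 24 months
All criteria satisfied.

Approved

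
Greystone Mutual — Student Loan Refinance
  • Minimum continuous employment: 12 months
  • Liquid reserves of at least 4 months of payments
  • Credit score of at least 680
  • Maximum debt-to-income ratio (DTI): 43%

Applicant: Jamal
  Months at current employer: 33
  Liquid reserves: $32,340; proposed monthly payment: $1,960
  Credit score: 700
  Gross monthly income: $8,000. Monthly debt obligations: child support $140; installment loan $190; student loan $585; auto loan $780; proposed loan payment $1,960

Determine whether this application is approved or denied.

Denied

Employment 33 ≥ 12 months
Reserves: 32,340 ÷ 1,960 = 16.5 months (meets 4-month minimum)
Credit score 700 ≥ 680 (meets)
Total monthly debts = (140 + 190 + 585 + 780 + 1,960) = 3,655. DTI = 3,655/8,000 = 45.7% > 43%
Fails on DTI.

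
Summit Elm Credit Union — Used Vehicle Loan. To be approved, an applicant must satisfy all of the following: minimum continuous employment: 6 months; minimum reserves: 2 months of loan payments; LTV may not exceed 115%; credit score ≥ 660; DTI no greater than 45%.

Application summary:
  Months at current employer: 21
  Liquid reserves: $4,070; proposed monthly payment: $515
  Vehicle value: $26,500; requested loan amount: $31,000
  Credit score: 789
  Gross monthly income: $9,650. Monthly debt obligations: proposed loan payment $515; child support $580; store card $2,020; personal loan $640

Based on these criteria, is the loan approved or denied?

Employment 21 ≥ 6 months
Reserves = 4,070/515 = 7.9 months ≥ 2
Loan-to-value = 31,000/26,500 = 117% — fail (115% max)
Credit score 789 ≥ 660 (meets)
Total monthly debts = (515 + 580 + 2,020 + 640) = 3,755. DTI: 3,755 ÷ 9,650 = 38.9%, within the 45% cap
Fails on LTV.

Denied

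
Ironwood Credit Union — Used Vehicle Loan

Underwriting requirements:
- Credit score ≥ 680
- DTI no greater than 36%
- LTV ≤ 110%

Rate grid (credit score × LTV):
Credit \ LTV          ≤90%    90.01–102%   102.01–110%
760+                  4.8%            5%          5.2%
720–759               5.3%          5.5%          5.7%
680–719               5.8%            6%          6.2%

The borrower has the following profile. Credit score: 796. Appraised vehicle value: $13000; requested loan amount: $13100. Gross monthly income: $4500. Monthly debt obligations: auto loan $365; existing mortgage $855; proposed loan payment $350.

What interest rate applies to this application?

Credit score 796 ≥ 680; Total monthly debts = (365 + 855 + 350) = 1,570. Debt-to-income = 1,570/4,500 = 34.9% — meets 36% limit
Loan-to-value = 13,100/13,000 = 100.8% — pass (110% max)
Credit 796 → row 760+; LTV 100.8% → column 90.01–102%. Grid cell → 5%.

5%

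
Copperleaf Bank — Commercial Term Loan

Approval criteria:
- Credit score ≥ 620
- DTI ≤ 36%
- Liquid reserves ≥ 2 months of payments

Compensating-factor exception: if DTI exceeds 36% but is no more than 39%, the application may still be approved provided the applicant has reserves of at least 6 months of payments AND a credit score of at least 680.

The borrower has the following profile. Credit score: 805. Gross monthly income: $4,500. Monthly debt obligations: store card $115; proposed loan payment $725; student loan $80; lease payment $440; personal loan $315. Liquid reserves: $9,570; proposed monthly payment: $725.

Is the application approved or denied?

Approved

Credit score 805 ≥ 620 (meets base)
Total debts = (115 + 725 + 80 + 440 + 315) = 1,675. DTI: 1,675 ÷ 4,500 = 37.2%, over the 36% base limit.
Liquid reserves cover 9,570/725 = 13.2 months — ≥ 2 required
DTI 37.2% is within the 36%–39% exception band; checking compensating factors.
Override check — reserves: 13.2 mo (ok); score: 805 (ok).
Both override conditions satisfied; DTI exception granted.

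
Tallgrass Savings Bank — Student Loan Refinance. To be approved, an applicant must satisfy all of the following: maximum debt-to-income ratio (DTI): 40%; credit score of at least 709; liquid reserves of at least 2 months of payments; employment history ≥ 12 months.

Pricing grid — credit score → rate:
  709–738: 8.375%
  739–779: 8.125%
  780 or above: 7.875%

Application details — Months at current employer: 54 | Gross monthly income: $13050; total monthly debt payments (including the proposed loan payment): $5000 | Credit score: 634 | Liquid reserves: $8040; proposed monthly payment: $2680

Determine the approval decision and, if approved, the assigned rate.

Denied

Credit score 634 < 709 (below minimum)
DTI: 5,000 ÷ 13,050 = 38.3%, within the 40% cap
Reserves = 8,040/2,680 = 3.0 months ≥ 2
Employment 54 ≥ 12 months
Not all requirements met → denied.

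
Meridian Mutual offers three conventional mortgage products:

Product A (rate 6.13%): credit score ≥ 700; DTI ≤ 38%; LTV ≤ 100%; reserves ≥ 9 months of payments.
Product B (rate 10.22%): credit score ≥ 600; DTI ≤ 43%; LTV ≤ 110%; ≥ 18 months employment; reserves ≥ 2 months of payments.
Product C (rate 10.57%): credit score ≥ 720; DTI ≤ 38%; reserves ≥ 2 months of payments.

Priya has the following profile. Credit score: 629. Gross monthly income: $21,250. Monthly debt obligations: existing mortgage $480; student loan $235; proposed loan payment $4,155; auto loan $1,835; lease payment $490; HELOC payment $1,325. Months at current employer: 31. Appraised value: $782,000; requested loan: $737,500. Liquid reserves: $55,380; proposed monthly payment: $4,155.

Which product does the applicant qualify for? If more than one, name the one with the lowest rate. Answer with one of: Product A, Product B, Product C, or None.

Total debts = (480 + 235 + 4,155 + 1,835 + 490 + 1,325) = 8,520; DTI = 8,520/21,250 = 40.1%.
LTV = 737,500/782,000 = 94.3%.
Reserves = 55,380/4,155 = 13.3 months.
Product A: score 629 < 700; DTI 40.1% > 38%; LTV 94.3% ≤ 100%; reserves 13.3 ≥ 9 mo → does not qualify.
Product B: score 629 ≥ 600; DTI 40.1% ≤ 43%; LTV 94.3% ≤ 110%; employment 31 ≥ 18 mo; reserves 13.3 ≥ 2 mo → qualifies.
Product C: score 629 < 720; DTI 40.1% > 38%; reserves 13.3 ≥ 2 mo → does not qualify.

Product B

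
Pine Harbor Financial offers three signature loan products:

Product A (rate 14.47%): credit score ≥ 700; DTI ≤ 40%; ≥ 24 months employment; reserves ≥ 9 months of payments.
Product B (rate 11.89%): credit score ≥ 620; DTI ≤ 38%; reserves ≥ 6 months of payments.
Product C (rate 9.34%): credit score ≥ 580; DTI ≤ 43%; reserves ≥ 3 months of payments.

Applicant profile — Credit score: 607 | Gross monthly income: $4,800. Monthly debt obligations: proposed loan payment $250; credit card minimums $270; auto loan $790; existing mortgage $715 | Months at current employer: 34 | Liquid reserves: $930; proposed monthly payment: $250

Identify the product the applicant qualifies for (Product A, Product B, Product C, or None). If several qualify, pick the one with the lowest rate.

Total debts = (250 + 270 + 790 + 715) = 2,025; DTI = 2,025/4,800 = 42.2%.
Reserves = 930/250 = 3.7 months.
Product A: score 607 < 700; DTI 42.2% > 40%; employment 34 ≥ 24 mo; reserves 3.7 < 9 mo → does not qualify.
Product B: score 607 < 620; DTI 42.2% > 38%; reserves 3.7 < 6 mo → does not qualify.
Product C: score 607 ≥ 580; DTI 42.2% ≤ 43%; reserves 3.7 ≥ 3 mo → qualifies.

Product C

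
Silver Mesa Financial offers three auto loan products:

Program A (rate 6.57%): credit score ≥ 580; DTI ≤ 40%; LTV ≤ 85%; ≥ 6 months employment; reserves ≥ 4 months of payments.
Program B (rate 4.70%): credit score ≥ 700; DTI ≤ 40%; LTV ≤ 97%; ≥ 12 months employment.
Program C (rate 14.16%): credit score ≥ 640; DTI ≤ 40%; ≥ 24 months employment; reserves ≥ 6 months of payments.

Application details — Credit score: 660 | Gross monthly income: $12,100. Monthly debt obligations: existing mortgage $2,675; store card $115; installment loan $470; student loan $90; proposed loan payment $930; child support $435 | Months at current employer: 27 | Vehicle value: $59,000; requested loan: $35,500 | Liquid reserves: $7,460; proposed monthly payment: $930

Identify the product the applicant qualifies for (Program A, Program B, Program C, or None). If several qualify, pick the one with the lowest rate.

Program A

Total debts = (2,675 + 115 + 470 + 90 + 930 + 435) = 4,715; DTI = 4,715/12,100 = 39%.
LTV = 35,500/59,000 = 60.2%.
Reserves = 7,460/930 = 8.0 months.
Program A: score 660 ≥ 580; DTI 39% ≤ 40%; LTV 60.2% ≤ 85%; employment 27 ≥ 6 mo; reserves 8.0 ≥ 4 mo → qualifies.
Program B: score 660 < 700; DTI 39% ≤ 40%; LTV 60.2% ≤ 97%; employment 27 ≥ 12 mo → does not qualify.
Program C: score 660 ≥ 640; DTI 39% ≤ 40%; employment 27 ≥ 24 mo; reserves 8.0 ≥ 6 mo → qualifies.
Qualifying: Program A, Program C. Lowest rate is 6.57% → Program A.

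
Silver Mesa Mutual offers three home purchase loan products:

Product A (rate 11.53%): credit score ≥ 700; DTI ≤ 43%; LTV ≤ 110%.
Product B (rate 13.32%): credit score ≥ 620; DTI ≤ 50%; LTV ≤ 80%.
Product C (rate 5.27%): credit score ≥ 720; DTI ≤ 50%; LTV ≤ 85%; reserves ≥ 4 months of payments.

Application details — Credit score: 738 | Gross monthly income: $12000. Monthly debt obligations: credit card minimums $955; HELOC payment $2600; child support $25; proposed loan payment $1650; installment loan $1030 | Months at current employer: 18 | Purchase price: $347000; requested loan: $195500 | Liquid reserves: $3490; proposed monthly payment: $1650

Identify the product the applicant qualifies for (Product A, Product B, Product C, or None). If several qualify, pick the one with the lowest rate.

Total debts = (955 + 2,600 + 25 + 1,650 + 1,030) = 6,260; DTI = 6,260/12,000 = 52.2%.
LTV = 195,500/347,000 = 56.3%.
Reserves = 3,490/1,650 = 2.1 months.
Product A: score 738 ≥ 700; DTI 52.2% > 43%; LTV 56.3% ≤ 110% → does not qualify.
Product B: score 738 ≥ 620; DTI 52.2% > 50%; LTV 56.3% ≤ 80% → does not qualify.
Product C: score 738 ≥ 720; DTI 52.2% > 50%; LTV 56.3% ≤ 85%; reserves 2.1 < 4 mo → does not qualify.

None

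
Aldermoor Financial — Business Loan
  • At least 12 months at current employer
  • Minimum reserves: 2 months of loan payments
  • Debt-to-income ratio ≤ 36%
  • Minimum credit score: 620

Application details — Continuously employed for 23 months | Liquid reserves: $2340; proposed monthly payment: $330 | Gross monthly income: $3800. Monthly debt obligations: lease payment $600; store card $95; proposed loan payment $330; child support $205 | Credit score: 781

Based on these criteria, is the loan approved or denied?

Employment 23 ≥ 12 months
Reserves = 2,340/330 = 7.1 months ≥ 2
Total monthly debts = (600 + 95 + 330 + 205) = 1,230. DTI = 1,230/3,800 = 32.4% ≤ 36%
Credit score 781 ≥ 620 (meets)
All criteria satisfied.

Approved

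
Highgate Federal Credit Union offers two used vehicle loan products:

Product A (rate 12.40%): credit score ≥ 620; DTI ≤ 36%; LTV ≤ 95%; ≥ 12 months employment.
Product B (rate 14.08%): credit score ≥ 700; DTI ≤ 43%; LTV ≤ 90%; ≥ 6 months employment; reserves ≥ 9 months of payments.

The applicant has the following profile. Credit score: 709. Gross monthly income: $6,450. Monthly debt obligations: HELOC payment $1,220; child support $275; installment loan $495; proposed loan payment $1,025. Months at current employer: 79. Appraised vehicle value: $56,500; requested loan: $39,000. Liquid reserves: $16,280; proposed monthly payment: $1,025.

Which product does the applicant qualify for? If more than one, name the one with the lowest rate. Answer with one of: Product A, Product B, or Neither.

Total debts = (1,220 + 275 + 495 + 1,025) = 3,015; DTI = 3,015/6,450 = 46.7%.
LTV = 39,000/56,500 = 69%.
Reserves = 16,280/1,025 = 15.9 months.
Product A: score 709 ≥ 620; DTI 46.7% > 36%; LTV 69% ≤ 95%; employment 79 ≥ 12 mo → does not qualify.
Product B: score 709 ≥ 700; DTI 46.7% > 43%; LTV 69% ≤ 90%; employment 79 ≥ 6 mo; reserves 15.9 ≥ 9 mo → does not qualify.

Neither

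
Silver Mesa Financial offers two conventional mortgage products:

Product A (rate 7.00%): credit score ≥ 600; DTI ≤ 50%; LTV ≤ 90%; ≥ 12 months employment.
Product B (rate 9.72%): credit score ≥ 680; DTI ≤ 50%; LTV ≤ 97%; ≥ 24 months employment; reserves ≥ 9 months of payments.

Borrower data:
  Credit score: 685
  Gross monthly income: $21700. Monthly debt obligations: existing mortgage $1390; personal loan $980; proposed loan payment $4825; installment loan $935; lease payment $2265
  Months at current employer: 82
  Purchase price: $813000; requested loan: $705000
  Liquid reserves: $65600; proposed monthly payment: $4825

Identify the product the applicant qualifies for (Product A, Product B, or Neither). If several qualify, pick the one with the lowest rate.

Total debts = (1,390 + 980 + 4,825 + 935 + 2,265) = 10,395; DTI = 10,395/21,700 = 47.9%.
LTV = 705,000/813,000 = 86.7%.
Reserves = 65,600/4,825 = 13.6 months.
Product A: score 685 ≥ 600; DTI 47.9% ≤ 50%; LTV 86.7% ≤ 90%; employment 82 ≥ 12 mo → qualifies.
Product B: score 685 ≥ 680; DTI 47.9% ≤ 50%; LTV 86.7% ≤ 97%; employment 82 ≥ 24 mo; reserves 13.6 ≥ 9 mo → qualifies.
Qualifying: Product A, Product B. Lowest rate is 7.00% → Product A.

Product A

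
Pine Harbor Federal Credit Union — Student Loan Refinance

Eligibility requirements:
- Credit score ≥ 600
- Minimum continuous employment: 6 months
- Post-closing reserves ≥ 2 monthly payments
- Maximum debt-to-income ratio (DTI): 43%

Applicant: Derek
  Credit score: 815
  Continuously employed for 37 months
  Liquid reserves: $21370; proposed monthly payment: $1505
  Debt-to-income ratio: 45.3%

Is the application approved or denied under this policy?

Denied

Credit score 815 ≥ 600 (meets)
Employment 37 ≥ 6 months
Liquid reserves cover 21,370/1,505 = 14.2 months — ≥ 2 required
DTI 45.3% is over the 43% limit
Fails on DTI.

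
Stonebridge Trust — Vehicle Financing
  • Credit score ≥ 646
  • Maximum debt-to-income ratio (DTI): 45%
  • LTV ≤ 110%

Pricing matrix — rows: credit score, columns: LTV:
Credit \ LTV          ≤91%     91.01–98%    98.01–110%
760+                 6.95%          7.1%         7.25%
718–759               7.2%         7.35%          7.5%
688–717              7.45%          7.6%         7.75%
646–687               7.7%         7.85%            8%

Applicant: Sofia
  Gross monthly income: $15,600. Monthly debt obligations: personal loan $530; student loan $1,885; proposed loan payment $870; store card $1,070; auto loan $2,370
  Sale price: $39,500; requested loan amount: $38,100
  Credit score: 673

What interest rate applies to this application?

7.85%

Credit score 673 ≥ 646; Total monthly debts = (530 + 1,885 + 870 + 1,070 + 2,370) = 6,725. Debt-to-income = 6,725/15,600 = 43.1% — meets 45% limit
LTV: 38,100 ÷ 39,500 = 96.5%, within 110% cap
Row: 673 falls in 646–687. Column: 96.5% falls in 91.01–98%. Rate = 7.85%.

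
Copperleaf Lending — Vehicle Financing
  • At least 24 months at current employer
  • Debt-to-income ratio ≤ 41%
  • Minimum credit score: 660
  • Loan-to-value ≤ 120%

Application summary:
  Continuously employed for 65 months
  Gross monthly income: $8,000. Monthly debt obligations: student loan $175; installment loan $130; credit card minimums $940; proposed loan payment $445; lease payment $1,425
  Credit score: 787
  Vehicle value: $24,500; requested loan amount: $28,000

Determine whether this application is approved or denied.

Approved

Employment 65 ≥ 24 months
Total monthly debts = (175 + 130 + 940 + 445 + 1,425) = 3,115. DTI: 3,115 ÷ 8,000 = 38.9%, within the 41% cap
Credit score 787 ≥ 660 (meets)
LTV: 28,000 ÷ 24,500 = 114.3%, within 120% cap
All criteria satisfied.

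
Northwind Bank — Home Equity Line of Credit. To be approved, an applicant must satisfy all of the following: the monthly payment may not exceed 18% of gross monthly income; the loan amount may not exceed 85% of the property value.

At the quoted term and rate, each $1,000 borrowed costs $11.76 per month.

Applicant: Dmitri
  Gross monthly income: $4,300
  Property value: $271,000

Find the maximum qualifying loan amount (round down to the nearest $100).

$65,800

Payment cap: 18% × $4,300 = $774/month.
At $11.76 per $1,000, that supports 774/11.76 × 1,000 ≈ $65,816 → $65,800.
LTV cap: 85% × $271,000 = $230,350 → $230,300.
Binding constraint: payment-to-income.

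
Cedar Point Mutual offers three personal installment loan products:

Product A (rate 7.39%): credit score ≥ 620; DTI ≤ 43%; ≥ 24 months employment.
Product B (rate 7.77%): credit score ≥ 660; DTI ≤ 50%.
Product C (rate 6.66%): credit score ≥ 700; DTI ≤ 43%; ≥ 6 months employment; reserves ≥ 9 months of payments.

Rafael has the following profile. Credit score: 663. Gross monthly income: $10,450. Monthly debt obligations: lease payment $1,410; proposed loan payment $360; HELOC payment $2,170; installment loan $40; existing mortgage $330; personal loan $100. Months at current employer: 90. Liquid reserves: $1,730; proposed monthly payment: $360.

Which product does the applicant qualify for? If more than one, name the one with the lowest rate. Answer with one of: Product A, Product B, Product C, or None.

Total debts = (1,410 + 360 + 2,170 + 40 + 330 + 100) = 4,410; DTI = 4,410/10,450 = 42.2%.
Reserves = 1,730/360 = 4.8 months.
Product A: score 663 ≥ 620; DTI 42.2% ≤ 43%; employment 90 ≥ 24 mo → qualifies.
Product B: score 663 ≥ 660; DTI 42.2% ≤ 50% → qualifies.
Product C: score 663 < 700; DTI 42.2% ≤ 43%; employment 90 ≥ 6 mo; reserves 4.8 < 9 mo → does not qualify.
Qualifying: Product A, Product B. Lowest rate is 7.39% → Product A.

Product A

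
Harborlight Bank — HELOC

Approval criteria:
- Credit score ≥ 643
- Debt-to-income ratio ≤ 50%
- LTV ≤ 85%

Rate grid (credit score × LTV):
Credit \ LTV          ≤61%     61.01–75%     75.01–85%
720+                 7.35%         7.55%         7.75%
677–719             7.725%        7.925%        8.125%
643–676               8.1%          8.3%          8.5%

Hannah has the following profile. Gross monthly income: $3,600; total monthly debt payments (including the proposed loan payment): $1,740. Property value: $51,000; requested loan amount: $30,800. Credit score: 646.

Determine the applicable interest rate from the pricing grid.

8.1%

Credit score 646 ≥ 643; Debt-to-income = 1,740/3,600 = 48.3% — meets 50% limit
LTV: 30,800 ÷ 51,000 = 60.4%, within 85% cap
Row: 646 falls in 643–676. Column: 60.4% falls in ≤61%. Rate = 8.1%.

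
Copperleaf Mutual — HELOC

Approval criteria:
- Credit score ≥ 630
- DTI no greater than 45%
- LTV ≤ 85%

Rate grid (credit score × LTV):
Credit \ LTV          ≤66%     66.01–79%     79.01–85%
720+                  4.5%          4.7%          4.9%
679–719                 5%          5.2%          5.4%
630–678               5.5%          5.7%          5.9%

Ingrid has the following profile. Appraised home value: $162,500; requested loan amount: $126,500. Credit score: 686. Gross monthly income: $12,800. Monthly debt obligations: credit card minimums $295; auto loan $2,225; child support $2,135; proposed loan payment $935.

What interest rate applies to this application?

5.2%

Credit score 686 ≥ 630; Total monthly debts = (295 + 2,225 + 2,135 + 935) = 5,590. Debt-to-income = 5,590/12,800 = 43.7% — meets 45% limit
Loan-to-value = 126,500/162,500 = 77.8% — pass (85% max)
Score 686 is in the 679–719 band; LTV 77.8% is in the 66.01–79% band → 5.2%.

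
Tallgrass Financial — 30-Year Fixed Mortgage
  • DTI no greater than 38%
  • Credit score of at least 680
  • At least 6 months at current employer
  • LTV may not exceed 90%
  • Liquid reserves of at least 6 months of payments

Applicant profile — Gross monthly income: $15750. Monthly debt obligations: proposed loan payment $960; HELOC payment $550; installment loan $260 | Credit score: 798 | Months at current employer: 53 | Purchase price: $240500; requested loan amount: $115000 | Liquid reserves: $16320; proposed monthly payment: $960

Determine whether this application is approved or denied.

Approved

Total monthly debts = (960 + 550 + 260) = 1,770. DTI = 1,770/15,750 = 11.2% ≤ 38%
Credit score 798 ≥ 680 (meets)
Employment 53 ≥ 6 months
LTV: 115,000 ÷ 240,500 = 47.8%, within 90% cap
Reserves = 16,320/960 = 17.0 months ≥ 6
All criteria satisfied.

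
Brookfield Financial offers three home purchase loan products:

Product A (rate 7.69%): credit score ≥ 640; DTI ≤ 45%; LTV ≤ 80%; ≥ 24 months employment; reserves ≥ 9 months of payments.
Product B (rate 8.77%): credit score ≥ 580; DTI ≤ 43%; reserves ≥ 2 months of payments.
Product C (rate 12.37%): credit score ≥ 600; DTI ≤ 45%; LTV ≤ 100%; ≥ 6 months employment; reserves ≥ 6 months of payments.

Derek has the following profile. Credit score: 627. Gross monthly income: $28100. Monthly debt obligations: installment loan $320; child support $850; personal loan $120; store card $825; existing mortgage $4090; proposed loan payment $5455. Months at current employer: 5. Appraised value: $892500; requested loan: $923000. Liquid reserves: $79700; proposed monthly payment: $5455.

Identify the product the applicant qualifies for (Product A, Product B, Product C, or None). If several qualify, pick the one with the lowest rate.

Total debts = (320 + 850 + 120 + 825 + 4,090 + 5,455) = 11,660; DTI = 11,660/28,100 = 41.5%.
LTV = 923,000/892,500 = 103.4%.
Reserves = 79,700/5,455 = 14.6 months.
Product A: score 627 < 640; DTI 41.5% ≤ 45%; LTV 103.4% > 80%; employment 5 < 24 mo; reserves 14.6 ≥ 9 mo → does not qualify.
Product B: score 627 ≥ 580; DTI 41.5% ≤ 43%; reserves 14.6 ≥ 2 mo → qualifies.
Product C: score 627 ≥ 600; DTI 41.5% ≤ 45%; LTV 103.4% > 100%; employment 5 < 6 mo; reserves 14.6 ≥ 6 mo → does not qualify.

Product B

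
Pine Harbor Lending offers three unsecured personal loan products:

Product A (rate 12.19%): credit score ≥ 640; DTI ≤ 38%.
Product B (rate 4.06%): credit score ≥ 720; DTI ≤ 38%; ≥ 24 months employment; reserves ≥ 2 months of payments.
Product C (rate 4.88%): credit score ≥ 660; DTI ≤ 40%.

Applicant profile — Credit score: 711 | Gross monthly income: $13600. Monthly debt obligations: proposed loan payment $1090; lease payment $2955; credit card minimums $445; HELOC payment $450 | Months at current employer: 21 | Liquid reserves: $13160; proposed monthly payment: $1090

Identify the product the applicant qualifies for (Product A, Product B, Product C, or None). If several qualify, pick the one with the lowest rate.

Product C

Total debts = (1,090 + 2,955 + 445 + 450) = 4,940; DTI = 4,940/13,600 = 36.3%.
Reserves = 13,160/1,090 = 12.1 months.
Product A: score 711 ≥ 640; DTI 36.3% ≤ 38% → qualifies.
Product B: score 711 < 720; DTI 36.3% ≤ 38%; employment 21 < 24 mo; reserves 12.1 ≥ 2 mo → does not qualify.
Product C: score 711 ≥ 660; DTI 36.3% ≤ 40% → qualifies.
Qualifying: Product A, Product C. Lowest rate is 4.88% → Product C.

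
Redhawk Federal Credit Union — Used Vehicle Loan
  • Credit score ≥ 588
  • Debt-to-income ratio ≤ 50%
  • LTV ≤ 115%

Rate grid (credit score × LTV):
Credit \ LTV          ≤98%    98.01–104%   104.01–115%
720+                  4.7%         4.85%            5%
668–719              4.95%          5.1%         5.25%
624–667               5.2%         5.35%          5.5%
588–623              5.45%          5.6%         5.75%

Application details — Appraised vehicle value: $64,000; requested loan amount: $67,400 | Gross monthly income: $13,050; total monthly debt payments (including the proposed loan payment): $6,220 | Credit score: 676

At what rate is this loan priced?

5.25%

Credit score 676 ≥ 588; DTI = 6,220/13,050 = 47.7% ≤ 50%
Loan-to-value = 67,400/64,000 = 105.3% — pass (115% max)
Score 676 is in the 668–719 band; LTV 105.3% is in the 104.01–115% band → 5.25%.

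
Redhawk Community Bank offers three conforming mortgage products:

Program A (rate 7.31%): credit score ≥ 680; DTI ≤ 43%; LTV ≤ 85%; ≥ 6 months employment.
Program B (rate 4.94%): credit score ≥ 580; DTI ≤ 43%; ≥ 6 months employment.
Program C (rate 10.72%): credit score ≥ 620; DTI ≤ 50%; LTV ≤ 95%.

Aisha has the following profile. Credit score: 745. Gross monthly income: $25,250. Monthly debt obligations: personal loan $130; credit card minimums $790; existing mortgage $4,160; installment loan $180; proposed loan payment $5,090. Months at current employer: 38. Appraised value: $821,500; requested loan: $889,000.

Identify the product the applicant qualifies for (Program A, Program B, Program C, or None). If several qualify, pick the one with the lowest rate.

Program B

Total debts = (130 + 790 + 4,160 + 180 + 5,090) = 10,350; DTI = 10,350/25,250 = 41%.
LTV = 889,000/821,500 = 108.2%.
Program A: score 745 ≥ 680; DTI 41% ≤ 43%; LTV 108.2% > 85%; employment 38 ≥ 6 mo → does not qualify.
Program B: score 745 ≥ 580; DTI 41% ≤ 43%; employment 38 ≥ 6 mo → qualifies.
Program C: score 745 ≥ 620; DTI 41% ≤ 50%; LTV 108.2% > 95% → does not qualify.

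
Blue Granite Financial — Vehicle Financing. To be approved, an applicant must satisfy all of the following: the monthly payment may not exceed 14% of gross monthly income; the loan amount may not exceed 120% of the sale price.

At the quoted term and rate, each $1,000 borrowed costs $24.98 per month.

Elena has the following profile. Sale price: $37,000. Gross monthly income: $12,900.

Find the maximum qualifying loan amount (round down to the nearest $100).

$44,400

Payment cap: 14% × $12,900 = $1,806/month.
At $24.98 per $1,000, that supports 1,806/24.98 × 1,000 ≈ $72,297 → $72,200.
LTV cap: 120% × $37,000 = $44,400 → $44,400.
Binding constraint: loan-to-value.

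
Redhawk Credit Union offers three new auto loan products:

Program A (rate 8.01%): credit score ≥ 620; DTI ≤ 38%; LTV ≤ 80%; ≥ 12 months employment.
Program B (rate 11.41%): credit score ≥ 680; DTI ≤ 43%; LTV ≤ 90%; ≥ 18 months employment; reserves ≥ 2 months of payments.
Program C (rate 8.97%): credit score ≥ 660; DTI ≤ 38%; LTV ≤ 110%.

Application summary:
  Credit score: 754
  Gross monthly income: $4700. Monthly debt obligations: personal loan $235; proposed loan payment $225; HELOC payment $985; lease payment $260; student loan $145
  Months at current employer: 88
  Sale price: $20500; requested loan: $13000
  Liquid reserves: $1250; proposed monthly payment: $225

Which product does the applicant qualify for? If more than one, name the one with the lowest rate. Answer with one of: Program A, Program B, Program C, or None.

Total debts = (235 + 225 + 985 + 260 + 145) = 1,850; DTI = 1,850/4,700 = 39.4%.
LTV = 13,000/20,500 = 63.4%.
Reserves = 1,250/225 = 5.6 months.
Program A: score 754 ≥ 620; DTI 39.4% > 38%; LTV 63.4% ≤ 80%; employment 88 ≥ 12 mo → does not qualify.
Program B: score 754 ≥ 680; DTI 39.4% ≤ 43%; LTV 63.4% ≤ 90%; employment 88 ≥ 18 mo; reserves 5.6 ≥ 2 mo → qualifies.
Program C: score 754 ≥ 660; DTI 39.4% > 38%; LTV 63.4% ≤ 110% → does not qualify.

Program B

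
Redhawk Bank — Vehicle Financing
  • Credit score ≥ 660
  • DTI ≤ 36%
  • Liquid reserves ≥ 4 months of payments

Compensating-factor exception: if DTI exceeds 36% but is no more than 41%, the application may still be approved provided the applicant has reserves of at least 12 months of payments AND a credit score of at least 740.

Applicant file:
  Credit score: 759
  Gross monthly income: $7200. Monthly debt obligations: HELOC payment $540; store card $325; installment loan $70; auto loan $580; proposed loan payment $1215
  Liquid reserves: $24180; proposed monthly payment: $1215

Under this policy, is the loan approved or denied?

Credit score 759 ≥ 660 (meets base)
Total debts = (540 + 325 + 70 + 580 + 1,215) = 2,730. DTI: 2,730 ÷ 7,200 = 37.9%, over the 36% base limit.
Reserves: 24,180 ÷ 1,215 = 19.9 months (meets 4-month minimum)
DTI 37.9% is within the 36%–41% exception band; checking compensating factors.
Reserves 19.9 ≥ 12 months; credit score 759 ≥ 740.
Both compensating conditions met → exception applies.

Approved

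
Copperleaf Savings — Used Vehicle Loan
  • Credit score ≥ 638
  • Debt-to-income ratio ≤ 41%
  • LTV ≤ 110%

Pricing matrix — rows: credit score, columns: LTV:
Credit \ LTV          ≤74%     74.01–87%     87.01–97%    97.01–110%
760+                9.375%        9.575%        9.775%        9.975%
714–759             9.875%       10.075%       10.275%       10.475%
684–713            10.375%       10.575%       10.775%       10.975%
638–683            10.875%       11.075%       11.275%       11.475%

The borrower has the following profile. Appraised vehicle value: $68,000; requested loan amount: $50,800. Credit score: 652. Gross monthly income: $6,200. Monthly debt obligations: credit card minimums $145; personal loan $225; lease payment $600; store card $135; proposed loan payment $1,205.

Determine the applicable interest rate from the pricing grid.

Credit score 652 ≥ 638; Total monthly debts = (145 + 225 + 600 + 135 + 1,205) = 2,310. Debt-to-income = 2,310/6,200 = 37.3% — meets 41% limit
LTV: 50,800 ÷ 68,000 = 74.7%, within 110% cap
Credit 652 → row 638–683; LTV 74.7% → column 74.01–87%. Grid cell → 11.075%.

11.075%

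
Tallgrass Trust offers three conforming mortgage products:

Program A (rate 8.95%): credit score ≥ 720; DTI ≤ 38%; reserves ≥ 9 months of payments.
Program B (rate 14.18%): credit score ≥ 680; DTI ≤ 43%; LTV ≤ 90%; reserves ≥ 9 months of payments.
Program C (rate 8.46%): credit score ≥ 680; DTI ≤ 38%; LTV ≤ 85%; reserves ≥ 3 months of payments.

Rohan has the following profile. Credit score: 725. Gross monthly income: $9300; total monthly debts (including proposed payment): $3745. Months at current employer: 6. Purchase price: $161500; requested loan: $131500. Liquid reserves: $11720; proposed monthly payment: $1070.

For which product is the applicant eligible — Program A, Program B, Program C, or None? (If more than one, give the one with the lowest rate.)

DTI = 3,745/9,300 = 40.3%.
LTV = 131,500/161,500 = 81.4%.
Reserves = 11,720/1,070 = 11.0 months.
Program A: score 725 ≥ 720; DTI 40.3% > 38%; reserves 11.0 ≥ 9 mo → does not qualify.
Program B: score 725 ≥ 680; DTI 40.3% ≤ 43%; LTV 81.4% ≤ 90%; reserves 11.0 ≥ 9 mo → qualifies.
Program C: score 725 ≥ 680; DTI 40.3% > 38%; LTV 81.4% ≤ 85%; reserves 11.0 ≥ 3 mo → does not qualify.

Program B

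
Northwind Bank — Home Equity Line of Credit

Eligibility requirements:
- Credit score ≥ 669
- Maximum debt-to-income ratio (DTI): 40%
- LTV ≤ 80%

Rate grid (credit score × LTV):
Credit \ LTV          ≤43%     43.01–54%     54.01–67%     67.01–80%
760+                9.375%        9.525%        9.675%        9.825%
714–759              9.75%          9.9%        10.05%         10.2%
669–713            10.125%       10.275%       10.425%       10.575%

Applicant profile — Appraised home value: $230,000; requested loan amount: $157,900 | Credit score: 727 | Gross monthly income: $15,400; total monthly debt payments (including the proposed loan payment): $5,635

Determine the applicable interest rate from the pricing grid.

10.2%

Credit score 727 ≥ 669; DTI = 5,635/15,400 = 36.6% ≤ 40%
Loan-to-value = 157,900/230,000 = 68.7% — pass (80% max)
Credit 727 → row 714–759; LTV 68.7% → column 67.01–80%. Grid cell → 10.2%.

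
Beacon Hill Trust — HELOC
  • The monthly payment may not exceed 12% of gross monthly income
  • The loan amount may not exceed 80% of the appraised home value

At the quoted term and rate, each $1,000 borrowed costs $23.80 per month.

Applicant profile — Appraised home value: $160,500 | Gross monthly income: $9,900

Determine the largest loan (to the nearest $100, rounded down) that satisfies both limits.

Payment cap: 12% × $9,900 = $1,188/month.
At $23.80 per $1,000, that supports 1,188/23.80 × 1,000 ≈ $49,915 → $49,900.
LTV cap: 80% × $160,500 = $128,400 → $128,400.
Binding constraint: payment-to-income.

$49,900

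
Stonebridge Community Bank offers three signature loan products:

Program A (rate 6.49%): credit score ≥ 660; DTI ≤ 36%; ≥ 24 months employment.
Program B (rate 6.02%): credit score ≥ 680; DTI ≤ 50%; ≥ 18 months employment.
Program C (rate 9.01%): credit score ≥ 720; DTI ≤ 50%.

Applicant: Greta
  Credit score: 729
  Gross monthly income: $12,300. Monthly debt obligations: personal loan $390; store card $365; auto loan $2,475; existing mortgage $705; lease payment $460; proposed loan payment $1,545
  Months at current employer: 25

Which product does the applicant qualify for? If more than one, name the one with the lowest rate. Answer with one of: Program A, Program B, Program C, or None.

Total debts = (390 + 365 + 2,475 + 705 + 460 + 1,545) = 5,940; DTI = 5,940/12,300 = 48.3%.
Program A: score 729 ≥ 660; DTI 48.3% > 36%; employment 25 ≥ 24 mo → does not qualify.
Program B: score 729 ≥ 680; DTI 48.3% ≤ 50%; employment 25 ≥ 18 mo → qualifies.
Program C: score 729 ≥ 720; DTI 48.3% ≤ 50% → qualifies.
Qualifying: Program B, Program C. Lowest rate is 6.02% → Program B.

Program B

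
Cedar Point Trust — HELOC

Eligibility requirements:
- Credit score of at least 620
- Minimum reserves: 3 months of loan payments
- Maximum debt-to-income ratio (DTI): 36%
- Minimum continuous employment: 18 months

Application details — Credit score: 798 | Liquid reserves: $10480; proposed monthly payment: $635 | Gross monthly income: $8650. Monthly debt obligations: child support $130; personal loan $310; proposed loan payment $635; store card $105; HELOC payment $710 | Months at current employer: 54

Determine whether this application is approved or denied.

Credit score 798 ≥ 620 (meets)
Reserves: 10,480 ÷ 635 = 16.5 months (meets 3-month minimum)
Total monthly debts = (130 + 310 + 635 + 105 + 710) = 1,890. DTI: 1,890 ÷ 8,650 = 21.8%, within the 36% cap
Employment 54 ≥ 18 months
All criteria satisfied.

Approved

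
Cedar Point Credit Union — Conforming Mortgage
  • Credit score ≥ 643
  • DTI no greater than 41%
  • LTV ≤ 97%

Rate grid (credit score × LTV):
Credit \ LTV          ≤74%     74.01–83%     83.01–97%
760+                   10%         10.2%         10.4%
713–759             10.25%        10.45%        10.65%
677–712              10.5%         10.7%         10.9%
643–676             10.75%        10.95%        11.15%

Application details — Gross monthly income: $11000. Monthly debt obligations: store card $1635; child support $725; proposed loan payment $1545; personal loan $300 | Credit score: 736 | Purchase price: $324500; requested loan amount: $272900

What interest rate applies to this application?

Credit score 736 ≥ 643; Total monthly debts = (1,635 + 725 + 1,545 + 300) = 4,205. DTI: 4,205 ÷ 11,000 = 38.2%, within the 41% cap
Loan-to-value = 272,900/324,500 = 84.1% — pass (97% max)
Row: 736 falls in 713–759. Column: 84.1% falls in 83.01–97%. Rate = 10.65%.

10.65%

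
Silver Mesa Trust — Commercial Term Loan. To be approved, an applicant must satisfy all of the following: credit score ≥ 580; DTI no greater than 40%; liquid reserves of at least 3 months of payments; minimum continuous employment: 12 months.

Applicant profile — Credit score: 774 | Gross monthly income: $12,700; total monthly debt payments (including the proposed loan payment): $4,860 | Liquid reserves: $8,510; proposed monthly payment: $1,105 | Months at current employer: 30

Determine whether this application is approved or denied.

Credit score 774 ≥ 580 (meets)
Debt-to-income = 4,860/12,700 = 38.3% — meets 40% limit
Liquid reserves cover 8,510/1,105 = 7.7 months — ≥ 3 required
Employment 30 ≥ 12 months
All criteria satisfied.

Approved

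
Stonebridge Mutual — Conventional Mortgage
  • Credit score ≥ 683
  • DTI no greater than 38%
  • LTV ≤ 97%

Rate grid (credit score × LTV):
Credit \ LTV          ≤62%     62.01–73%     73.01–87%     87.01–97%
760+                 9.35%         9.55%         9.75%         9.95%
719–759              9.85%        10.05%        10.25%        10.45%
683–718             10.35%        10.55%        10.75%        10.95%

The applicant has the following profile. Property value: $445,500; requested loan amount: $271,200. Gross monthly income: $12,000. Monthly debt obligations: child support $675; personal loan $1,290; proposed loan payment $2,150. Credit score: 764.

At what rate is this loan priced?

9.35%

Credit score 764 ≥ 683; Total monthly debts = (675 + 1,290 + 2,150) = 4,115. DTI: 4,115 ÷ 12,000 = 34.3%, within the 38% cap
Loan-to-value = 271,200/445,500 = 60.9% — pass (97% max)
Row: 764 falls in 760+. Column: 60.9% falls in ≤62%. Rate = 9.35%.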